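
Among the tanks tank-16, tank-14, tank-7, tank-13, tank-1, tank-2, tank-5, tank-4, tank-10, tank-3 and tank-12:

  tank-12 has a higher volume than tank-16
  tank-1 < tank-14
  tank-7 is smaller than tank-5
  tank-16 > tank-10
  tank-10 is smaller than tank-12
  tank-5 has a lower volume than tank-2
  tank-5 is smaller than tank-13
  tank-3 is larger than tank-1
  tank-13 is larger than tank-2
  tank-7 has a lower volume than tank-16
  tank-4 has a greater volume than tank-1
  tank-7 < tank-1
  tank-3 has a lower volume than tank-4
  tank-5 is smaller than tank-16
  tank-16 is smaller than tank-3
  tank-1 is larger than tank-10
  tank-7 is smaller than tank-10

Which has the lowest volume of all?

Chaining upward from tank-7: directly above it, tank-10, tank-1, tank-5, tank-16; then tank-14, tank-12, tank-3, tank-2, tank-13, tank-4.
That covers every other element, and nothing is given below tank-7, so tank-7 is the lowest volume.

tank-7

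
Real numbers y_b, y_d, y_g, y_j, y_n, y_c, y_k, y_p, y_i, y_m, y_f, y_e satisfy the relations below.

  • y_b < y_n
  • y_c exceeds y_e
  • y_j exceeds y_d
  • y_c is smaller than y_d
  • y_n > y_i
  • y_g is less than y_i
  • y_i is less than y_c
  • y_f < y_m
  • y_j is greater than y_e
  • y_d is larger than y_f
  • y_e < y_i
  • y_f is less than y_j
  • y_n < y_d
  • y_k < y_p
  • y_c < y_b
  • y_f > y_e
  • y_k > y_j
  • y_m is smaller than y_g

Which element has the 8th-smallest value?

y_n

Chaining the given pairs: y_e < y_f < y_m < y_g < y_i < y_c < y_b < y_n < y_d < y_j < y_k < y_p.
The 8th smallest is y_n.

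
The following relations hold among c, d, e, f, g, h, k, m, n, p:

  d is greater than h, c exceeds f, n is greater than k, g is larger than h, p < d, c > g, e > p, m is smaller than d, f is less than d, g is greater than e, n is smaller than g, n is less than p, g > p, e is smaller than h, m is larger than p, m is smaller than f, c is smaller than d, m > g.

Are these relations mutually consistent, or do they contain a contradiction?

The single ordering k < n < p < e < h < g < m < f < c < d satisfies every listed relation, so no contradiction arises.

consistent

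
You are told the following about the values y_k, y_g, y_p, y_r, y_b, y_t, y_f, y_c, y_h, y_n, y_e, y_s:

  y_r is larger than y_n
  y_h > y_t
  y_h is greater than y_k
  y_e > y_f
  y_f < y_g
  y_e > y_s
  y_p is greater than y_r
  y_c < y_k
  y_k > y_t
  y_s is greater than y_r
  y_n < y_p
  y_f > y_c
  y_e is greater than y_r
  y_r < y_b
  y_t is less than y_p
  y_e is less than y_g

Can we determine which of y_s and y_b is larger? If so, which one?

Following every chain through y_s: above y_s we get y_e, y_g; below y_s we get y_n, y_r.
y_b is not reached, and no chain runs the other way from y_b to y_s.
So the given relations leave the order of y_s and y_b undetermined.

undetermined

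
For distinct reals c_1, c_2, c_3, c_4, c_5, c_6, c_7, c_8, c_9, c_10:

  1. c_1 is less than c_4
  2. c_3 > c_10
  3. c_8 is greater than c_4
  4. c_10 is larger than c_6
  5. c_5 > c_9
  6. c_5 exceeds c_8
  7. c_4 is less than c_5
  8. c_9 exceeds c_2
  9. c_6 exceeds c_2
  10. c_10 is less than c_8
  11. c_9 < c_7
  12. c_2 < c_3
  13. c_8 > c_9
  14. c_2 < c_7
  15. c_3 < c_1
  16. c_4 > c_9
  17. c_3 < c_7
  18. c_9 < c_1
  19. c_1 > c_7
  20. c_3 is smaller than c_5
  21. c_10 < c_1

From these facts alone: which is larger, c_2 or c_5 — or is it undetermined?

c_5

The relevant relations are c_2 < c_6; c_6 < c_10; c_10 < c_3; c_3 < c_1; c_1 < c_4; c_4 < c_8; c_8 < c_5.
Chaining these gives c_2 < c_6 < c_10 < c_3 < c_1 < c_4 < c_8 < c_5.
So c_5 is larger.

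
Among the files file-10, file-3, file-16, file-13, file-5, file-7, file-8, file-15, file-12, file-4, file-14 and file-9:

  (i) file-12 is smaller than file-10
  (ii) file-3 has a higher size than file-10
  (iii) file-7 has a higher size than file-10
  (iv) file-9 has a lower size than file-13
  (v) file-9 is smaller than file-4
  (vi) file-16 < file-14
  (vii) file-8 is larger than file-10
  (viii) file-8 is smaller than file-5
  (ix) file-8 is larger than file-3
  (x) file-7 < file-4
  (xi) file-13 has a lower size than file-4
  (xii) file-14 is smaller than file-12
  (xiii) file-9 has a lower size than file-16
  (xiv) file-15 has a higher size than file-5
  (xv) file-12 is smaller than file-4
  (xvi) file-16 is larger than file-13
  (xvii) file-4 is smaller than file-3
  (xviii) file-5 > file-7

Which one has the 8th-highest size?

Piecing the relations together gives one ordering: file-9 < file-13 < file-16 < file-14 < file-12 < file-10 < file-7 < file-4 < file-3 < file-8 < file-5 < file-15.
Counting 8 from the largest end gives file-12.

file-12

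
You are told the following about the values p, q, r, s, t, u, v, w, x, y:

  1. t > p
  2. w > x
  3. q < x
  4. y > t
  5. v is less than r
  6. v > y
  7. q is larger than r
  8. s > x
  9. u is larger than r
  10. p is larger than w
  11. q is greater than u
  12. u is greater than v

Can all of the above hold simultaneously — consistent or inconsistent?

Chaining the given relations yields w < p < t < y < v < r < u < q < x, so w < x. But one relation states x < w. These cannot both hold.

inconsistent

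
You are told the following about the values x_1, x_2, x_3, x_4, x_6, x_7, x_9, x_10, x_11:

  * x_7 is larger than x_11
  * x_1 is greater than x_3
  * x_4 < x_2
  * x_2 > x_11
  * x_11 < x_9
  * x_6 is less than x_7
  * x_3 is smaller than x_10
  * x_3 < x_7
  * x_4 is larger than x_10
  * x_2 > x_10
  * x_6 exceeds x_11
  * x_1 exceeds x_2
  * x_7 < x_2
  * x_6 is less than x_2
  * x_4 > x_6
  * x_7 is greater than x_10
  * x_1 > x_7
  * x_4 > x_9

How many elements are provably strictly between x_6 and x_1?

Chaining upward from x_6 reaches: x_7, x_4, x_2.
Chaining downward from x_1 reaches: x_3, x_11, x_9, x_10, x_7, x_4, x_2.
Strictly between x_6 and x_1 are those in both lists: x_7, x_4, x_2 — 3 elements.

3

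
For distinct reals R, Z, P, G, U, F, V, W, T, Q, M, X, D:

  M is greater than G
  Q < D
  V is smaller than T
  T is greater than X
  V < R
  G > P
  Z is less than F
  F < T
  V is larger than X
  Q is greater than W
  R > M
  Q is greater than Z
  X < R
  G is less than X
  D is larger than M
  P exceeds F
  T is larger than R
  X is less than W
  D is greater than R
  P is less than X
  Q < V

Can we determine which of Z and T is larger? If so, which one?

T

Following the relations from Z: Z < F < P < G < X < W < Q < V < R < T.
So T is larger.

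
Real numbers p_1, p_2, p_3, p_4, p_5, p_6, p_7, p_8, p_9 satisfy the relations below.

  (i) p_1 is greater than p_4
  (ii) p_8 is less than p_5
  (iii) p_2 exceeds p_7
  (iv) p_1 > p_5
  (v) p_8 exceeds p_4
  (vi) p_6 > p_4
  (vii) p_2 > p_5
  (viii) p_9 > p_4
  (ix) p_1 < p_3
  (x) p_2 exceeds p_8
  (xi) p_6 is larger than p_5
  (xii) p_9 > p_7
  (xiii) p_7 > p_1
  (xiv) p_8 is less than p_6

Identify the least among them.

p_8 is not least since p_4 < p_8; p_5 is not least since p_8 < p_5; p_1 is not least since p_4 < p_1; p_6 is not least since p_5 < p_6; p_3 is not least since p_1 < p_3; p_7 is not least since p_1 < p_7; p_2 is not least since p_5 < p_2; p_9 is not least since p_7 < p_9.
Only p_4 has nothing below it, so p_4 is the least.

p_4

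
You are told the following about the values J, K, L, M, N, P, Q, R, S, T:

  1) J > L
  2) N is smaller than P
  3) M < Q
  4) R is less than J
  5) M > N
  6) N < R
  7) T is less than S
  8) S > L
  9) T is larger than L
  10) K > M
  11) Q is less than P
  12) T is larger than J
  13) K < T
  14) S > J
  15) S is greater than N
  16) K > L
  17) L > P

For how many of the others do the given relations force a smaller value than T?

The elements the relations force below T are N, M, Q, P, L, R, K, J — no chain reaches any other.
That is 8.

8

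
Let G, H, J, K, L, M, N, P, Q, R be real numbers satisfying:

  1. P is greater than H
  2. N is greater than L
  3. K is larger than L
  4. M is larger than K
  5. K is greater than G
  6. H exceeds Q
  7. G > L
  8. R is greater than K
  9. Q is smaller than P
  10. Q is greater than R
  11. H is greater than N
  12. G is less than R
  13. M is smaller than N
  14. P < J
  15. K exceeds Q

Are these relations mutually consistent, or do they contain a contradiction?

We have K < R stated directly, yet also R < Q < K by chaining the others — so R < K. Contradiction.

inconsistent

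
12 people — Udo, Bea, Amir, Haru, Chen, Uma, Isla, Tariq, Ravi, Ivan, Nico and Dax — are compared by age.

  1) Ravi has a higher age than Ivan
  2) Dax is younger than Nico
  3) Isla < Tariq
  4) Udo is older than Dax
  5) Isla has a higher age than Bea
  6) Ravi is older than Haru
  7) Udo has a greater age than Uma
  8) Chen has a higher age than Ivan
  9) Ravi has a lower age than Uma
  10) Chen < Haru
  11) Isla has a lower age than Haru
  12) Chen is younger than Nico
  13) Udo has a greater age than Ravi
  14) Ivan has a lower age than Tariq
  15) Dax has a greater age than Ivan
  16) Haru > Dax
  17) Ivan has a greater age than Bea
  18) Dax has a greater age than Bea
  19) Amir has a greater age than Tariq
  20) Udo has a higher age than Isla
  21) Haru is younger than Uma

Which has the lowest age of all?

Isla is not least since Bea < Isla; Ivan is not least since Bea < Ivan; Chen is not least since Ivan < Chen; Dax is not least since Ivan < Dax; Haru is not least since Dax < Haru; Tariq is not least since Isla < Tariq; Nico is not least since Chen < Nico; Ravi is not least since Ivan < Ravi; Amir is not least since Tariq < Amir; Uma is not least since Haru < Uma; Udo is not least since Dax < Udo.
Only Bea has nothing below it, so Bea is the lowest age.

Bea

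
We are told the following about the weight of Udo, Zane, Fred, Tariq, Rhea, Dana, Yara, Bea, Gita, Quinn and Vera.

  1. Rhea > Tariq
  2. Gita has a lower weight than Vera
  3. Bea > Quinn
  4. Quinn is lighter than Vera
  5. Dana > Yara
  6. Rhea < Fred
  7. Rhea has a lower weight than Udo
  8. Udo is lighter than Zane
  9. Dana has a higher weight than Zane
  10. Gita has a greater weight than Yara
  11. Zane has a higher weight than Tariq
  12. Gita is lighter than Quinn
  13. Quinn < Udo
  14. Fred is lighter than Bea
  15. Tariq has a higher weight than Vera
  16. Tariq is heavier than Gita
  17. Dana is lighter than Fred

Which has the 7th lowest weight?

Udo

Chaining the given pairs: Yara < Gita < Quinn < Vera < Tariq < Rhea < Udo < Zane < Dana < Fred < Bea.
Counting 7 from the smallest end gives Udo.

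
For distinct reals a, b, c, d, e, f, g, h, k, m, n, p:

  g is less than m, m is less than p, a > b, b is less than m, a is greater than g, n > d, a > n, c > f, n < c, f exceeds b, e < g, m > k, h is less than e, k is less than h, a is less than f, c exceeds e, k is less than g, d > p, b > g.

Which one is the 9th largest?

g

Chaining the given pairs: k < h < e < g < b < m < p < d < n < a < f < c.
The 9th largest is g.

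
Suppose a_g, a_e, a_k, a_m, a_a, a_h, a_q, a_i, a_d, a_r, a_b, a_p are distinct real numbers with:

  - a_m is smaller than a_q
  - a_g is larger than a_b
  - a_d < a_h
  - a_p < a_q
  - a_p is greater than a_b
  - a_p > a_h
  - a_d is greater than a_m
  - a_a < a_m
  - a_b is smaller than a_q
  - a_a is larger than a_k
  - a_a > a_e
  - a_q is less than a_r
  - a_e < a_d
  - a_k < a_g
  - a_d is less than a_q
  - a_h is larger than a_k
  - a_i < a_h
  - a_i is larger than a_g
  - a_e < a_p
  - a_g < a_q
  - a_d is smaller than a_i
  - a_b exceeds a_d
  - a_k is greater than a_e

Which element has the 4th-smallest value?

Piecing the relations together gives one ordering: a_e < a_k < a_a < a_m < a_d < a_b < a_g < a_i < a_h < a_p < a_q < a_r.
The 4th smallest is a_m.

a_m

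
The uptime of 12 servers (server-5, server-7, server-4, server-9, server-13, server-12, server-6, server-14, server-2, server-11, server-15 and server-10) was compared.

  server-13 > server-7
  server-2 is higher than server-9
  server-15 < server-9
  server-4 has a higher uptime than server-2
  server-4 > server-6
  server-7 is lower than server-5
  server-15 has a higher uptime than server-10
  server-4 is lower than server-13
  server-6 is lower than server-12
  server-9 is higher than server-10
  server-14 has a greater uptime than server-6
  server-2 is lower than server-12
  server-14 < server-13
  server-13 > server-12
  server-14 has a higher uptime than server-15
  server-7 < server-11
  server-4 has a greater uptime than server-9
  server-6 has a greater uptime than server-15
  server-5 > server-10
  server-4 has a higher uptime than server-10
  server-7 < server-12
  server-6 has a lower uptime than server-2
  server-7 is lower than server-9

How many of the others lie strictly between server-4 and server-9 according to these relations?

1

Chaining upward from server-9 reaches: server-2, server-12, server-13.
Chaining downward from server-4 reaches: server-10, server-7, server-15, server-6, server-2.
Strictly between server-9 and server-4 are those in both lists: server-2 — 1 element.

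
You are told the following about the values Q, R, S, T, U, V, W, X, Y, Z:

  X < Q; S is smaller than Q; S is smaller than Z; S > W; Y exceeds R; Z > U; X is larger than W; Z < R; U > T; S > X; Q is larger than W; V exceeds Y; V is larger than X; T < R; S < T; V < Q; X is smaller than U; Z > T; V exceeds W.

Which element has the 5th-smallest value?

U

Piecing the relations together gives one ordering: W < X < S < T < U < Z < R < Y < V < Q.
The 5th smallest is U.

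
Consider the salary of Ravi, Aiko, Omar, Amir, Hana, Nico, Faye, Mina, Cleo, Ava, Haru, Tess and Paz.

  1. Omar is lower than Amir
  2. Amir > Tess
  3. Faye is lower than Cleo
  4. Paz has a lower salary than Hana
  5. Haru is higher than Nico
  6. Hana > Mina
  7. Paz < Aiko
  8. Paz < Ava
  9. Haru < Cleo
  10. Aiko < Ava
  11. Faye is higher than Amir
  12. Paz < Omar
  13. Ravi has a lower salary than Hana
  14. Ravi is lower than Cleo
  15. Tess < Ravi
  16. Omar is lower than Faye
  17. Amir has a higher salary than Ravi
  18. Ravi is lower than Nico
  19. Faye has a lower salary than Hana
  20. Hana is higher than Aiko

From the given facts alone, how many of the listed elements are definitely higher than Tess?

7

From Tess the given relations immediately reach Ravi, Amir.
From those, Nico, Faye, Cleo, Hana — 6 in total.
From those, Haru — 7 in total.
No other element is forced above Tess by the given relations, so the count is 7.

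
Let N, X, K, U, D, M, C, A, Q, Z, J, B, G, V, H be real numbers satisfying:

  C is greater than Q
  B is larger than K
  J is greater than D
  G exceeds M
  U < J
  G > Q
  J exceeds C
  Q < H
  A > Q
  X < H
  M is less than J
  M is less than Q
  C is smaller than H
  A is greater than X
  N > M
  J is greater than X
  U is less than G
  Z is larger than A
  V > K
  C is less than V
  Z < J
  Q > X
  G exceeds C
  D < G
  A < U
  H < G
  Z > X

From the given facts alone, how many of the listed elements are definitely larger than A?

4

The elements the relations force above A are Z, U, J, G — no chain reaches any other.
That is 4.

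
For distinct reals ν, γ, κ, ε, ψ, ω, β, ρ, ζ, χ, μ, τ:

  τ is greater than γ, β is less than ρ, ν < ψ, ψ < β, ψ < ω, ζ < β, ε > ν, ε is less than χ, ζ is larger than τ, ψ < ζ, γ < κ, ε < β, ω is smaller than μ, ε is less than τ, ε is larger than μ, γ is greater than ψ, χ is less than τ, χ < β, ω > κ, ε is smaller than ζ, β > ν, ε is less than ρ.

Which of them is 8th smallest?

χ

Piecing the relations together gives one ordering: ν < ψ < γ < κ < ω < μ < ε < χ < τ < ζ < β < ρ.
The 8th smallest is χ.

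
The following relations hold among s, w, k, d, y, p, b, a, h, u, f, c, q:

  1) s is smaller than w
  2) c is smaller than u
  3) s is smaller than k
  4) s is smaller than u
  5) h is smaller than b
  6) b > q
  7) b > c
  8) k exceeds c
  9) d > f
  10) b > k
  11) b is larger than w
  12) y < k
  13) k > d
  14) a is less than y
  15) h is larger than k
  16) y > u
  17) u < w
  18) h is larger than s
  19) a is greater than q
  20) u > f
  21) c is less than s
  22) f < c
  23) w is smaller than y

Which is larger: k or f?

f < c and c < s give f < s.
Then s < u extends the chain to u.
With u < w: f < c < s < u < w.
Then w < y extends the chain to y.
With y < k: f < c < s < u < w < y < k.
So f < k; k is the larger of the two.

k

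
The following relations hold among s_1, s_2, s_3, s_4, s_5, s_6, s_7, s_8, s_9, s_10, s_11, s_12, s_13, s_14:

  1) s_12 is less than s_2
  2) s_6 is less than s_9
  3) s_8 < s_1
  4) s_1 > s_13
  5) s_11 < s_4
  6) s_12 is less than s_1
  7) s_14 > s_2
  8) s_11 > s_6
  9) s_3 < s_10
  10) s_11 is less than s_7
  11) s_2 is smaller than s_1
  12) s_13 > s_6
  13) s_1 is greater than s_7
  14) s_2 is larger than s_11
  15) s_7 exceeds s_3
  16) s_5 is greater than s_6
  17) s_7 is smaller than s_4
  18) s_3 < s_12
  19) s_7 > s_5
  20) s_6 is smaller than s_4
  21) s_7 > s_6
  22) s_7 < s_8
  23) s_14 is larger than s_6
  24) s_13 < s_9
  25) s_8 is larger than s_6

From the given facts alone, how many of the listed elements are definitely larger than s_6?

From s_6 the given relations immediately reach s_13, s_9, s_11, s_5, s_7, s_4, s_8, s_14.
From those, s_2, s_1 — 10 in total.
No other element is forced above s_6 by the given relations, so the count is 10.

10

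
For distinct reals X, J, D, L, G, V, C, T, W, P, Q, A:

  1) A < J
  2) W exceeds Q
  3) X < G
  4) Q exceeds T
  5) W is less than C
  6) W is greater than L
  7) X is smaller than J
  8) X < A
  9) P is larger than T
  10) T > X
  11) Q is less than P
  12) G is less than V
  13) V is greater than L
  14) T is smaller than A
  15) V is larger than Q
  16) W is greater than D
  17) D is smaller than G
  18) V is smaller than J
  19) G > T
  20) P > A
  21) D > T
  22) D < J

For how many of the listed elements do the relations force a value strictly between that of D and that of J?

2

The relations place D below J. An element lies strictly between them when it is forced above D and also forced below J.
Above D: {W, G, V, C}. Below J: {X, T, A, Q, L, G, V}.
Intersection: {G, V} — 2.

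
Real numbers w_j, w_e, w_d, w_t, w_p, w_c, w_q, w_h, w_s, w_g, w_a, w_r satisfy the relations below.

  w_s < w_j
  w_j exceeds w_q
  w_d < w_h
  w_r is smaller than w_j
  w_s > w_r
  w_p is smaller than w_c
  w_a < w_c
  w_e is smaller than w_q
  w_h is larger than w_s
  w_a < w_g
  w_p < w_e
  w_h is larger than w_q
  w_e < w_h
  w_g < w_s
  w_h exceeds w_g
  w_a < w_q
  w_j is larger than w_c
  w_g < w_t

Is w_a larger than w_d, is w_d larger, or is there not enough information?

undetermined

Following every chain through w_a: above w_a we get w_g, w_t, w_c, w_q, w_s, w_j, w_h.
w_d is not reached, and no chain runs the other way from w_d to w_a.
So the given relations leave the order of w_a and w_d undetermined.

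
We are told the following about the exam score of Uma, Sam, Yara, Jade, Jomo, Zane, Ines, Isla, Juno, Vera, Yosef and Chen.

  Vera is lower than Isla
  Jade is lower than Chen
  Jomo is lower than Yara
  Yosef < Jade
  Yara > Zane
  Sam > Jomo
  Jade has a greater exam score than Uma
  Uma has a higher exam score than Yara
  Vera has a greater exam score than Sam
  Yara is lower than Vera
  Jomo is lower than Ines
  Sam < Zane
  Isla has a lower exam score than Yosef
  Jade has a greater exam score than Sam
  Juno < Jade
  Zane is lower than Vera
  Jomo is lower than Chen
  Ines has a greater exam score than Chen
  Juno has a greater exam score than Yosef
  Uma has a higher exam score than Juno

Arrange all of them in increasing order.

Nothing is placed below Jomo, so it is least; from there Jomo < Sam; Sam < Zane; Zane < Yara; Yara < Vera; Vera < Isla; Isla < Yosef; Yosef < Juno; Juno < Uma; Uma < Jade; Jade < Chen; Chen < Ines, each given directly.

Jomo < Sam < Zane < Yara < Vera < Isla < Yosef < Juno < Uma < Jade < Chen < Ines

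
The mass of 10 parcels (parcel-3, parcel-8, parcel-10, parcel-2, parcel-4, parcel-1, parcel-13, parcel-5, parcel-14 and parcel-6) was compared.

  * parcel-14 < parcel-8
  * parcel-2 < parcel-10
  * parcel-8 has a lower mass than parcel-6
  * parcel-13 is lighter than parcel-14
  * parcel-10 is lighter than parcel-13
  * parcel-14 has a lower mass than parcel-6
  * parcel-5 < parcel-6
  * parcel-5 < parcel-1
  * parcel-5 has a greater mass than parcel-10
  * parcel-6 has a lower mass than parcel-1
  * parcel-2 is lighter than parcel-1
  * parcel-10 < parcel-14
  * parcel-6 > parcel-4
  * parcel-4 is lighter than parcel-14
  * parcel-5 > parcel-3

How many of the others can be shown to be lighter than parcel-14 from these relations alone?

From parcel-14 the given relations immediately reach parcel-4, parcel-10, parcel-13.
From those, parcel-2 — 4 in total.
No other element is forced below parcel-14 by the given relations, so the count is 4.

4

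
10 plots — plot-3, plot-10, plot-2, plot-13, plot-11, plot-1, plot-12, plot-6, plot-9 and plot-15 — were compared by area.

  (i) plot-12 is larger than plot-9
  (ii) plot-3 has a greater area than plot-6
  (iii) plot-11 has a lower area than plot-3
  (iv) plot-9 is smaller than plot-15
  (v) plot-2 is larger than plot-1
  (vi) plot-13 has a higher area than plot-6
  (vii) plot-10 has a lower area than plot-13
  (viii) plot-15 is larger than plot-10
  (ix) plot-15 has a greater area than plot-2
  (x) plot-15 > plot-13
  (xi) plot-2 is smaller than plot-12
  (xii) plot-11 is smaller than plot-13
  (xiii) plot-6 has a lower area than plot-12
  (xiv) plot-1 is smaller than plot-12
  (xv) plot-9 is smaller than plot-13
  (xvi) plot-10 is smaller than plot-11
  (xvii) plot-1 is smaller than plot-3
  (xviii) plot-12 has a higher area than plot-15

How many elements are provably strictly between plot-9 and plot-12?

2

Chaining upward from plot-9 reaches: plot-13, plot-15.
Chaining downward from plot-12 reaches: plot-10, plot-6, plot-1, plot-11, plot-13, plot-2, plot-15.
Strictly between plot-9 and plot-12 are those in both lists: plot-13, plot-15 — 2 elements.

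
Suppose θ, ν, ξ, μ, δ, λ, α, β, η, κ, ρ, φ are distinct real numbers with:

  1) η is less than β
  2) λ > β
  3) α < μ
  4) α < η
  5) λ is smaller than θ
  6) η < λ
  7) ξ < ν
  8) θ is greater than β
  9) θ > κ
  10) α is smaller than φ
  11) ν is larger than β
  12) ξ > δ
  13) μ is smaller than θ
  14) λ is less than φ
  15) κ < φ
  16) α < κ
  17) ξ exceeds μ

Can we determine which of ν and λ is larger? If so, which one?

Following every chain through λ: above λ we get φ, θ; below λ we get α, η, β.
ν is not reached, and no chain runs the other way from ν to λ.
So the given relations leave the order of λ and ν undetermined.

undetermined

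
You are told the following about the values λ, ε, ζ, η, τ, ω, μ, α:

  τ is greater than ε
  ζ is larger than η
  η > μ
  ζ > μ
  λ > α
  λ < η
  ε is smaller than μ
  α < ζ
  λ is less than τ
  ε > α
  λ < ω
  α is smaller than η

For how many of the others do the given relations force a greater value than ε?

4

The elements the relations force above ε are μ, η, ζ, τ — no chain reaches any other.
That is 4.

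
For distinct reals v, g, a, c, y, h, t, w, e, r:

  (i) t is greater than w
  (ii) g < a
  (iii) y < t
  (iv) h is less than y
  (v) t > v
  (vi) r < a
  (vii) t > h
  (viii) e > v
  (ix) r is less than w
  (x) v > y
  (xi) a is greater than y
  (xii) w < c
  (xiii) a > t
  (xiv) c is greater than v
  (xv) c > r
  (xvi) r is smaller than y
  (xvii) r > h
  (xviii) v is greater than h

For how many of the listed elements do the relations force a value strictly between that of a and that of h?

5

The relations place h below a. An element lies strictly between them when it is forced above h and also forced below a.
Above h: {r, w, y, v, t, c, e}. Below a: {r, w, y, v, t, g}.
Intersection: {r, w, y, v, t} — 5.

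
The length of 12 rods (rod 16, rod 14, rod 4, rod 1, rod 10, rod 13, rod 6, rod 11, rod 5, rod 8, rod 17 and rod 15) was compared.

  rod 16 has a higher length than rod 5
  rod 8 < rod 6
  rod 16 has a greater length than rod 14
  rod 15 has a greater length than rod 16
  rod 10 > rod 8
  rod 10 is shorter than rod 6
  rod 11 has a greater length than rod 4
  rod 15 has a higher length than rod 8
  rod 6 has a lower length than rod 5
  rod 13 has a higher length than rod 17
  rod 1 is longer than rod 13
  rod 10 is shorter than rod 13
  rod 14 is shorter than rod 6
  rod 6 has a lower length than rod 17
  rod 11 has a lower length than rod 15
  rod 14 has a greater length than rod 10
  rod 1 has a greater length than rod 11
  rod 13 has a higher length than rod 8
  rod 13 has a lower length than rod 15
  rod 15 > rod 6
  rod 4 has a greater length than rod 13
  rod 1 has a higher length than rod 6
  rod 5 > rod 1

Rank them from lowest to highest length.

Each adjacent pair is fixed by a given relation: rod 8 < rod 10; rod 10 < rod 14; rod 14 < rod 6; rod 6 < rod 17; rod 17 < rod 13; rod 13 < rod 4; rod 4 < rod 11; rod 11 < rod 1; rod 1 < rod 5; rod 5 < rod 16; rod 16 < rod 15. Chaining them end to end gives the full order.

rod 8 < rod 10 < rod 14 < rod 6 < rod 17 < rod 13 < rod 4 < rod 11 < rod 1 < rod 5 < rod 16 < rod 15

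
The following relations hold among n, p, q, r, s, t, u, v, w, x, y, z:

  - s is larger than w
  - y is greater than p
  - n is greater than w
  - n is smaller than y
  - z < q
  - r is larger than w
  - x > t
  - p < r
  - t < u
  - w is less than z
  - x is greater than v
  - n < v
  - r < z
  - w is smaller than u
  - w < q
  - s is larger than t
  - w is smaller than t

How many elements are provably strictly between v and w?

1

Chaining upward from w reaches: r, t, n, y, z, q, x, s, u.
Chaining downward from v reaches: n.
Strictly between w and v are those in both lists: n — 1 element.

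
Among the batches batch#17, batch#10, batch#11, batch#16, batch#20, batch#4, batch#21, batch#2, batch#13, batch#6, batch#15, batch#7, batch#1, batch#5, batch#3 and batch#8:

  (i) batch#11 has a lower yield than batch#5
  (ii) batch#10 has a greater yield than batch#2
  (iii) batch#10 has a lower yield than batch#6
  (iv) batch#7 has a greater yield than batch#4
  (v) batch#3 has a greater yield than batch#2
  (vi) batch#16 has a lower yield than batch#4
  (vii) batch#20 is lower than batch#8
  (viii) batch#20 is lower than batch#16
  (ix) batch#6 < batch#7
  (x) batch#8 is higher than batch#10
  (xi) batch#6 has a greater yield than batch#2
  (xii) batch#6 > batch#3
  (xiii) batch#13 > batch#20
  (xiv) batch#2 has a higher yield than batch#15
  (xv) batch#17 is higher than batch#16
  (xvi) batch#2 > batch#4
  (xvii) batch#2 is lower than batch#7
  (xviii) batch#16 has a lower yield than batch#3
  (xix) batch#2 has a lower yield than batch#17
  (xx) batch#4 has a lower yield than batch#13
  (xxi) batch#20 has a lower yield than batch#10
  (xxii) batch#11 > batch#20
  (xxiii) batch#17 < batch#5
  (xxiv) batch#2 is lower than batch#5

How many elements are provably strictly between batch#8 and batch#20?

4

The relations place batch#20 below batch#8. An element lies strictly between them when it is forced above batch#20 and also forced below batch#8.
Above batch#20: {batch#16, batch#11, batch#4, batch#2, batch#17, batch#13, batch#3, batch#10, batch#6, batch#5, batch#7}. Below batch#8: {batch#16, batch#15, batch#4, batch#2, batch#10}.
Intersection: {batch#16, batch#4, batch#2, batch#10} — 4.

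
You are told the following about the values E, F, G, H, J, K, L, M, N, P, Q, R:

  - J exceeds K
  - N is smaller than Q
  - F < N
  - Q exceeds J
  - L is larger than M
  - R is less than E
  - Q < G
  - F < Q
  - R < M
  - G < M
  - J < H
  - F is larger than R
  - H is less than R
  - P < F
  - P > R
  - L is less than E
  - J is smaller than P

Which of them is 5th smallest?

P

Piecing the relations together gives one ordering: K < J < H < R < P < F < N < Q < G < M < L < E.
Counting 5 from the smallest end gives P.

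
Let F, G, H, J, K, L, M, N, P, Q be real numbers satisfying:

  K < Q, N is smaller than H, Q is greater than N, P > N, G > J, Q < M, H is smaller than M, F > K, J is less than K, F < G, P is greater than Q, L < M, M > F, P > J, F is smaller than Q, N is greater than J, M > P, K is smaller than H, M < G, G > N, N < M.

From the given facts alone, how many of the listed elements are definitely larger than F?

4

From F the given relations immediately reach Q, M, G.
From those, P — 4 in total.
No other element is forced above F by the given relations, so the count is 4.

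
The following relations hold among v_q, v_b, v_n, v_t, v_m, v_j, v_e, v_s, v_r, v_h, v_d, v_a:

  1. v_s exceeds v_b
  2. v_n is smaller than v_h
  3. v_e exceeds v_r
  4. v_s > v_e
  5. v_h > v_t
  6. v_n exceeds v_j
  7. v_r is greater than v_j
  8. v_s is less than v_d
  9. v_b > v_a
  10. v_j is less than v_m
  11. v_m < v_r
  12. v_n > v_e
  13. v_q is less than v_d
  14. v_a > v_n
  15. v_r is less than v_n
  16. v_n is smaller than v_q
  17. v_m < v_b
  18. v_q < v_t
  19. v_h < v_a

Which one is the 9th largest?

Piecing the relations together gives one ordering: v_j < v_m < v_r < v_e < v_n < v_q < v_t < v_h < v_a < v_b < v_s < v_d.
The 9th largest is v_e.

v_e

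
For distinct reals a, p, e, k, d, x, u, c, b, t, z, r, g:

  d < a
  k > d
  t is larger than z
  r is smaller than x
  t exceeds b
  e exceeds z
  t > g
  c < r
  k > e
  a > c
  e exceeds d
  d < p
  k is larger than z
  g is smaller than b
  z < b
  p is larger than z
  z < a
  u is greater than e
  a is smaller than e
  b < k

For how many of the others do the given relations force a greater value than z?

From z the given relations immediately reach a, b, e, t, p, k.
From those, u — 7 in total.
No other element is forced above z by the given relations, so the count is 7.

7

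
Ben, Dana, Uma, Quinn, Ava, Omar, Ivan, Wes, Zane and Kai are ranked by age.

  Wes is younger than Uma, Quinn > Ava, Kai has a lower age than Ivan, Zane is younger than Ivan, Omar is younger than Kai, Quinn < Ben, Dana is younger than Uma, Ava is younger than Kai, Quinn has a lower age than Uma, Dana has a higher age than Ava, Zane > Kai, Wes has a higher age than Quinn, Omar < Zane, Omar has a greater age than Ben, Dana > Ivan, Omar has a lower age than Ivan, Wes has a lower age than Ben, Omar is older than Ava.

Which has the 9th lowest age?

The consecutive relations fix a unique order: Ava < Quinn < Wes < Ben < Omar < Kai < Zane < Ivan < Dana < Uma.
The 9th smallest is Dana.

Dana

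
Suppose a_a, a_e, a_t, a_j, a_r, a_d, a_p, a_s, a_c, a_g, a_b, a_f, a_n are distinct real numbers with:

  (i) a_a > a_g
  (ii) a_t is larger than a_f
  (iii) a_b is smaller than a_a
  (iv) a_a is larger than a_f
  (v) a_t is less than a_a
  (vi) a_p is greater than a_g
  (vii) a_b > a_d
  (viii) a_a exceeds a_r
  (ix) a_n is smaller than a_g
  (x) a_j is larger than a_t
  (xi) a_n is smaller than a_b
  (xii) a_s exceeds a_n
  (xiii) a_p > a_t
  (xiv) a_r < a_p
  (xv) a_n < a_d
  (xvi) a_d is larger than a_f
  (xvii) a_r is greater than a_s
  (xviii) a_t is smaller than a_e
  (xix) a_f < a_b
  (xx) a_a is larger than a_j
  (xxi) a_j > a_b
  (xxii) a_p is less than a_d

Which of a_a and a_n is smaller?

Link the given pairs in sequence: a_n < a_s; a_s < a_r; a_r < a_p; a_p < a_d; a_d < a_b; a_b < a_j; a_j < a_a.
Chaining these gives a_n < a_s < a_r < a_p < a_d < a_b < a_j < a_a.
So a_n < a_a; a_n is the smaller of the two.

a_n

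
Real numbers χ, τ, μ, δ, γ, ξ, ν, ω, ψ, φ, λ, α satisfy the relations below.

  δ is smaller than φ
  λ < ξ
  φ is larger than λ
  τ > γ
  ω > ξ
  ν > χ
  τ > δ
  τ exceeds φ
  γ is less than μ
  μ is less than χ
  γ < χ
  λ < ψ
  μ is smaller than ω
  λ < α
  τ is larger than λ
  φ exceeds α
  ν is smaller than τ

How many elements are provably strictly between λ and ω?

The relations place λ below ω. An element lies strictly between them when it is forced above λ and also forced below ω.
Above λ: {ξ, α, ψ, φ, τ}. Below ω: {γ, μ, ξ}.
Intersection: {ξ} — 1.

1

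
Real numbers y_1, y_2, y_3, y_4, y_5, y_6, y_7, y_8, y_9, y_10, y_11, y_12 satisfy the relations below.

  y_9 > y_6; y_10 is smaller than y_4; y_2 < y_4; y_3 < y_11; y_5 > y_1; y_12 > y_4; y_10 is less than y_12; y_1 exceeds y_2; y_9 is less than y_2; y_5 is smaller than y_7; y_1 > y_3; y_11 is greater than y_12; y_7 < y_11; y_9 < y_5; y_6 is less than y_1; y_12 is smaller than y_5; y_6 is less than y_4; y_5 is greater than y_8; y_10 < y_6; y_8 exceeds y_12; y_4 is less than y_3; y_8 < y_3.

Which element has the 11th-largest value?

The consecutive relations fix a unique order: y_10 < y_6 < y_9 < y_2 < y_4 < y_12 < y_8 < y_3 < y_1 < y_5 < y_7 < y_11.
Counting 11 from the largest end gives y_6.

y_6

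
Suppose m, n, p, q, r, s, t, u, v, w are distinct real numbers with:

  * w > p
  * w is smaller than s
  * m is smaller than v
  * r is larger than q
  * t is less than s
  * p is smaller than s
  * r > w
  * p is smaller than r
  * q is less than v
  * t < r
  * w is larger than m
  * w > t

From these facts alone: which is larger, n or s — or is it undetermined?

Following every chain through n: nothing is chained to n.
s is not reached, and no chain runs the other way from s to n.
So the given relations leave the order of n and s undetermined.

undetermined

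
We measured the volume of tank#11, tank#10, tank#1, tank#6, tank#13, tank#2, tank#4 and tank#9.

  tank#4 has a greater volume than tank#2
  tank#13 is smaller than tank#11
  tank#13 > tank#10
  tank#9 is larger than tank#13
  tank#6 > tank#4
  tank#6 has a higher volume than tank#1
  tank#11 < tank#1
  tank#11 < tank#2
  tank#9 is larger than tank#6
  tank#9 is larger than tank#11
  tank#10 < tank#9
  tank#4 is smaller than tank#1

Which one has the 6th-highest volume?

tank#11

The consecutive relations fix a unique order: tank#10 < tank#13 < tank#11 < tank#2 < tank#4 < tank#1 < tank#6 < tank#9.
The 6th largest is tank#11.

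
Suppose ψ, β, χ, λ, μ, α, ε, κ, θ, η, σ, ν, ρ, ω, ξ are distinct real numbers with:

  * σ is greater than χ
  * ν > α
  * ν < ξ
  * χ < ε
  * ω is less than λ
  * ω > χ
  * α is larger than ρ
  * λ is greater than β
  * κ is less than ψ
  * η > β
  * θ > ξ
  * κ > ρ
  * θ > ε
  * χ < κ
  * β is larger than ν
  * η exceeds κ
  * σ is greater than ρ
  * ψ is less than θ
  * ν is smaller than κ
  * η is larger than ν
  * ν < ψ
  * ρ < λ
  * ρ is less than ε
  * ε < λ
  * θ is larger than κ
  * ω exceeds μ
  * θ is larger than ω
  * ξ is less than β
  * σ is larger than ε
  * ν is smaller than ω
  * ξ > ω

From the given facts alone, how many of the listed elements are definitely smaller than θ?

10

From θ the given relations immediately reach ε, ω, ξ, κ, ψ.
From those, ρ, χ, ν, μ — 9 in total.
From those, α — 10 in total.
Nothing else is reachable below θ; 10 in all.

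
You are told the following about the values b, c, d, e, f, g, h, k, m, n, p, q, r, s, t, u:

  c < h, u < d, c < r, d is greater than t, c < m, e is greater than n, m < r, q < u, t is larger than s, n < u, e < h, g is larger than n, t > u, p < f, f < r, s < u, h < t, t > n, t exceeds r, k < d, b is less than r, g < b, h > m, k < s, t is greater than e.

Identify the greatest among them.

d

Chaining downward from d: directly below it, k, u, t; then n, q, s, e, h, r; then c, b, m, f; then g, p.
That covers every other element, and nothing is given above d, so d is the greatest.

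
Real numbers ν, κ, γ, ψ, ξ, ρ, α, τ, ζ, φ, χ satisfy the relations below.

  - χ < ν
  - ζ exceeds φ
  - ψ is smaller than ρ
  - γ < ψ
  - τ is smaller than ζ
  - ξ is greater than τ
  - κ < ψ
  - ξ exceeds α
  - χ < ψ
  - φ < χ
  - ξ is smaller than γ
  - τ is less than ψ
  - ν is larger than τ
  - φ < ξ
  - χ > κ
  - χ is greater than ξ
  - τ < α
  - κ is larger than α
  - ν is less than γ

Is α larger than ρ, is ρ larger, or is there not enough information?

ρ

Link the given pairs in sequence: α < ξ; ξ < χ; χ < ν; ν < γ; γ < ψ; ψ < ρ.
Together: α < ξ < χ < ν < γ < ψ < ρ.
So ρ is larger.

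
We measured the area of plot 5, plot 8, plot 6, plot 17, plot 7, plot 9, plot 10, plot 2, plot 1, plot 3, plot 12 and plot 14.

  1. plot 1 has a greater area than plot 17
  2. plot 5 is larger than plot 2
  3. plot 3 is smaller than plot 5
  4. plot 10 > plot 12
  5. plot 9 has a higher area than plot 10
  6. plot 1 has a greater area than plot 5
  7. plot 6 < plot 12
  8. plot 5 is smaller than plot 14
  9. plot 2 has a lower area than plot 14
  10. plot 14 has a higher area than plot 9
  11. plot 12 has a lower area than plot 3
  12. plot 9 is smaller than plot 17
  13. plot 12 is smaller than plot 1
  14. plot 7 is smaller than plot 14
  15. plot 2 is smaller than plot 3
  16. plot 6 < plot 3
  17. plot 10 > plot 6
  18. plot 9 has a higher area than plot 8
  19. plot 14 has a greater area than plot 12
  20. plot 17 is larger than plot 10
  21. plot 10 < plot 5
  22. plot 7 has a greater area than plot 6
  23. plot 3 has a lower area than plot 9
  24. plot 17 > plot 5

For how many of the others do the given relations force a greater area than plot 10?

5

The elements the relations force above plot 10 are plot 9, plot 5, plot 17, plot 14, plot 1 — no chain reaches any other.
That is 5.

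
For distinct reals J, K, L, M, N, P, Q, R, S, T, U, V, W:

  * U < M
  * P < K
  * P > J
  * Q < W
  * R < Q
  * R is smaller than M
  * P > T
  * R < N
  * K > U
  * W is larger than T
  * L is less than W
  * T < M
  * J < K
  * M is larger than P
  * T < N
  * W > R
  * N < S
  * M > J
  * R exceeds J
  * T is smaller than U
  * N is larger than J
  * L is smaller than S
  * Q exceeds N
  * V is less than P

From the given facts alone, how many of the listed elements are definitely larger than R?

5

Directly above R: N, M, Q, W.
One step further: S (5 so far).
Nothing else is reachable above R; 5 in all.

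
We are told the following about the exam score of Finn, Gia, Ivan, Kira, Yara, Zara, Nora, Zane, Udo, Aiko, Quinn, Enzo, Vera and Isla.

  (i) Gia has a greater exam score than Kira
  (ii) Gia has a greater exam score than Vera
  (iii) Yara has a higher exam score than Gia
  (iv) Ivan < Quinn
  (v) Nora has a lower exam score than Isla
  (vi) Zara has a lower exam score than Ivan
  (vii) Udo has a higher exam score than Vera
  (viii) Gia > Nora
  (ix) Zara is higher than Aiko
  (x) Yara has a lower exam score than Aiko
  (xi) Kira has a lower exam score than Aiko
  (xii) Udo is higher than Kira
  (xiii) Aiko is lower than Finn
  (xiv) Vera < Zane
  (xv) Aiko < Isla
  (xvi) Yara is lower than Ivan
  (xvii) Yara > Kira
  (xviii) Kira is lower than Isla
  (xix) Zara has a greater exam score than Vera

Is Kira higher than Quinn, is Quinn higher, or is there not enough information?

Chaining the given relations: Kira < Gia < Yara < Aiko < Zara < Ivan < Quinn.
So Quinn is higher.

Quinn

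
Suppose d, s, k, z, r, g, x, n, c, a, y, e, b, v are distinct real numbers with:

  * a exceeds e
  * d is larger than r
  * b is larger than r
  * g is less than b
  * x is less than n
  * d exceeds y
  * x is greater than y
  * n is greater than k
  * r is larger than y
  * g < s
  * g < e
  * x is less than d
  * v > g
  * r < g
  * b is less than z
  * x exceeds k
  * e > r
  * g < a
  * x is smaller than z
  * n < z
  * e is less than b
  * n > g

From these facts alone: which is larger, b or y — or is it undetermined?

y < r < g < e < b, by transitivity through r, g, e.
So b is larger.

b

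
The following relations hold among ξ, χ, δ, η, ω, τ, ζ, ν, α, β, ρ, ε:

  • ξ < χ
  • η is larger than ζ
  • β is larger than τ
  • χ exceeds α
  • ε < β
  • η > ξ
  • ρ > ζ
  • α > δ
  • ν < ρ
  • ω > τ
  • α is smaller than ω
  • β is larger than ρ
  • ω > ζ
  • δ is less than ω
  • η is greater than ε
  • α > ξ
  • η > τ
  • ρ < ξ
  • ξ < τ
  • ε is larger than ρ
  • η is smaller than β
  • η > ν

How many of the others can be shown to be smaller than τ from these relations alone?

Directly below τ: ξ.
One step further: ρ (2 so far).
One step further: ν, ζ (4 so far).
No other element is forced below τ by the given relations, so the count is 4.

4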